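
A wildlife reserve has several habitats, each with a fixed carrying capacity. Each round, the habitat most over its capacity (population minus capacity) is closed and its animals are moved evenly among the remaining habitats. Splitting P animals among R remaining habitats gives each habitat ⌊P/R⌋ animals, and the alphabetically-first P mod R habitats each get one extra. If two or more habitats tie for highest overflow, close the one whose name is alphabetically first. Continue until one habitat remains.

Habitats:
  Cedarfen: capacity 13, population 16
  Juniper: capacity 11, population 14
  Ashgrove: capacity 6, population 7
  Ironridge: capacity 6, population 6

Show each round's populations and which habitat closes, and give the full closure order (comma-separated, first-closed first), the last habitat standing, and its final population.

Closure order: Cedarfen, Juniper, Ashgrove
Last habitat: Ironridge with 43 animals

Round 1: Ashgrove=7 Cedarfen=16 Ironridge=6 Juniper=14 → close Cedarfen (overflow 3)
  16÷3 = 5 each, +1 to first 1
Round 2: Ashgrove=13 Ironridge=11 Juniper=19 → close Juniper (overflow 8)
  19÷2 = 9 each, +1 to first 1
Round 3: Ashgrove=23 Ironridge=20 → close Ashgrove (overflow 17)
  23÷1 = 23 each, +1 to first 0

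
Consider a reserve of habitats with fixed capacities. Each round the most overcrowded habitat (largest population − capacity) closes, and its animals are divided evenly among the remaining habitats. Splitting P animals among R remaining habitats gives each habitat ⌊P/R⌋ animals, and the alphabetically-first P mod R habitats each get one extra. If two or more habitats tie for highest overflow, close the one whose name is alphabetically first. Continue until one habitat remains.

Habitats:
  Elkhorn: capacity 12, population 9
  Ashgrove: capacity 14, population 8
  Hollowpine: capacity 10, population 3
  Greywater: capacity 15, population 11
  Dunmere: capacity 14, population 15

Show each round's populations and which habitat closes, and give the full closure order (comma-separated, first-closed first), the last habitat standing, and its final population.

Closure order: Dunmere, Elkhorn, Greywater, Ashgrove
Last habitat: Hollowpine with 46 animals

Round 1: Ashgrove=8 Dunmere=15 Elkhorn=9 Greywater=11 Hollowpine=3 → close Dunmere (overflow 1)
  15÷4 = 3 each, +1 to first 3
Round 2: Ashgrove=12 Elkhorn=13 Greywater=15 Hollowpine=6 → close Elkhorn (overflow 1)
  13÷3 = 4 each, +1 to first 1
Round 3: Ashgrove=17 Greywater=19 Hollowpine=10 → close Greywater (overflow 4)
  19÷2 = 9 each, +1 to first 1
Round 4: Ashgrove=27 Hollowpine=19 → close Ashgrove (overflow 13)
  27÷1 = 27 each, +1 to first 0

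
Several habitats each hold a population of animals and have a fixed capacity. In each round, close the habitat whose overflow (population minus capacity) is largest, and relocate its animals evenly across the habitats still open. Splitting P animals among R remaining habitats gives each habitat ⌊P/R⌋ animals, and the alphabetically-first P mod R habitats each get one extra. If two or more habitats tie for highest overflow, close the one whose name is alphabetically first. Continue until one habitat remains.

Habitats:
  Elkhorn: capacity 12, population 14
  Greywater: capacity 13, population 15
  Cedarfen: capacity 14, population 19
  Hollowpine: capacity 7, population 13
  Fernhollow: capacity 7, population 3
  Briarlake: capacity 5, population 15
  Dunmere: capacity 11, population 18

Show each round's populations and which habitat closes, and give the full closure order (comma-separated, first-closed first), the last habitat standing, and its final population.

Round 1: Briarlake=15 Cedarfen=19 Dunmere=18 Elkhorn=14 Fernhollow=3 Greywater=15 Hollowpine=13 → close Briarlake (overflow 10)
  15÷6 = 2 each, +1 to first 3
Round 2: Cedarfen=22 Dunmere=21 Elkhorn=17 Fernhollow=5 Greywater=17 Hollowpine=15 → close Dunmere (overflow 10)
  21÷5 = 4 each, +1 to first 1
Round 3: Cedarfen=27 Elkhorn=21 Fernhollow=9 Greywater=21 Hollowpine=19 → close Cedarfen (overflow 13)
  27÷4 = 6 each, +1 to first 3
Round 4: Elkhorn=28 Fernhollow=16 Greywater=28 Hollowpine=25 → close Hollowpine (overflow 18)
  25÷3 = 8 each, +1 to first 1
Round 5: Elkhorn=37 Fernhollow=24 Greywater=36 → close Elkhorn (overflow 25)
  37÷2 = 18 each, +1 to first 1
Round 6: Fernhollow=43 Greywater=54 → close Greywater (overflow 41)
  54÷1 = 54 each, +1 to first 0

Closure order: Briarlake, Dunmere, Cedarfen, Hollowpine, Elkhorn, Greywater
Last habitat: Fernhollow with 97 animals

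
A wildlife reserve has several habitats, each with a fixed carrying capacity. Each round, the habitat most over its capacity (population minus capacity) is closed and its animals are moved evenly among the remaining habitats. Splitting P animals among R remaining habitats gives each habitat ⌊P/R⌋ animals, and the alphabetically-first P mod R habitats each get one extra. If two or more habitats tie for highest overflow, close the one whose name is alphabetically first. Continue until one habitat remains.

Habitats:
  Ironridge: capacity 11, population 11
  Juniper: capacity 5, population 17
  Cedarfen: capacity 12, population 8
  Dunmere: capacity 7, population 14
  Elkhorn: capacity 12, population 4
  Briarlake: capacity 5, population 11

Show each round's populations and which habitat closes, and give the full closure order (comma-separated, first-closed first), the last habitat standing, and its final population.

Round 1: Briarlake=11 Cedarfen=8 Dunmere=14 Elkhorn=4 Ironridge=11 Juniper=17 → close Juniper (overflow 12)
  17÷5 = 3 each, +1 to first 2
Round 2: Briarlake=15 Cedarfen=12 Dunmere=17 Elkhorn=7 Ironridge=14 → close Briarlake (overflow 10)
  15÷4 = 3 each, +1 to first 3
Round 3: Cedarfen=16 Dunmere=21 Elkhorn=11 Ironridge=17 → close Dunmere (overflow 14)
  21÷3 = 7 each, +1 to first 0
Round 4: Cedarfen=23 Elkhorn=18 Ironridge=24 → close Ironridge (overflow 13)
  24÷2 = 12 each, +1 to first 0
Round 5: Cedarfen=35 Elkhorn=30 → close Cedarfen (overflow 23)
  35÷1 = 35 each, +1 to first 0

Closure order: Juniper, Briarlake, Dunmere, Ironridge, Cedarfen
Last habitat: Elkhorn with 65 animals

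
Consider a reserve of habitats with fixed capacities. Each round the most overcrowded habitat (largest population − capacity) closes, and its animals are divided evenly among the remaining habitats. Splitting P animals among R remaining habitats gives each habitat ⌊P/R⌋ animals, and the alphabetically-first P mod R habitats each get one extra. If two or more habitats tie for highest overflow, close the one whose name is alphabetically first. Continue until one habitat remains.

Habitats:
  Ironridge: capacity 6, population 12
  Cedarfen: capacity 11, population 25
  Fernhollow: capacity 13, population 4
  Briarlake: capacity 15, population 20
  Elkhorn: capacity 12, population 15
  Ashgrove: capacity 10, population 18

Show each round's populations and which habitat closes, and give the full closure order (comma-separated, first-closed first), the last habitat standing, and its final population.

Round 1: Ashgrove=18 Briarlake=20 Cedarfen=25 Elkhorn=15 Fernhollow=4 Ironridge=12 → close Cedarfen (overflow 14)
  25÷5 = 5 each, +1 to first 0
Round 2: Ashgrove=23 Briarlake=25 Elkhorn=20 Fernhollow=9 Ironridge=17 → close Ashgrove (overflow 13)
  23÷4 = 5 each, +1 to first 3
Round 3: Briarlake=31 Elkhorn=26 Fernhollow=15 Ironridge=22 → close Briarlake (overflow 16)
  31÷3 = 10 each, +1 to first 1
Round 4: Elkhorn=37 Fernhollow=25 Ironridge=32 → close Ironridge (overflow 26)
  32÷2 = 16 each, +1 to first 0
Round 5: Elkhorn=53 Fernhollow=41 → close Elkhorn (overflow 41)
  53÷1 = 53 each, +1 to first 0

Closure order: Cedarfen, Ashgrove, Briarlake, Ironridge, Elkhorn
Last habitat: Fernhollow with 94 animals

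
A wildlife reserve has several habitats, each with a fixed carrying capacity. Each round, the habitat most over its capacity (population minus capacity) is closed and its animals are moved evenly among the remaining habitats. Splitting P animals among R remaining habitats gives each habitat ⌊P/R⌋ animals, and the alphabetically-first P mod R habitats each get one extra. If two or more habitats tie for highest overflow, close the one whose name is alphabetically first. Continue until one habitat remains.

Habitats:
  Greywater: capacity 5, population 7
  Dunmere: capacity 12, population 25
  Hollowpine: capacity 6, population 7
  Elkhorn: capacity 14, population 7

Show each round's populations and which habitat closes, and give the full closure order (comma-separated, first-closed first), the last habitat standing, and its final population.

Closure order: Dunmere, Greywater, Hollowpine
Last habitat: Elkhorn with 46 animals

Round 1: Dunmere=25 Elkhorn=7 Greywater=7 Hollowpine=7 → close Dunmere (overflow 13)
  25÷3 = 8 each, +1 to first 1
Round 2: Elkhorn=16 Greywater=15 Hollowpine=15 → close Greywater (overflow 10)
  15÷2 = 7 each, +1 to first 1
Round 3: Elkhorn=24 Hollowpine=22 → close Hollowpine (overflow 16)
  22÷1 = 22 each, +1 to first 0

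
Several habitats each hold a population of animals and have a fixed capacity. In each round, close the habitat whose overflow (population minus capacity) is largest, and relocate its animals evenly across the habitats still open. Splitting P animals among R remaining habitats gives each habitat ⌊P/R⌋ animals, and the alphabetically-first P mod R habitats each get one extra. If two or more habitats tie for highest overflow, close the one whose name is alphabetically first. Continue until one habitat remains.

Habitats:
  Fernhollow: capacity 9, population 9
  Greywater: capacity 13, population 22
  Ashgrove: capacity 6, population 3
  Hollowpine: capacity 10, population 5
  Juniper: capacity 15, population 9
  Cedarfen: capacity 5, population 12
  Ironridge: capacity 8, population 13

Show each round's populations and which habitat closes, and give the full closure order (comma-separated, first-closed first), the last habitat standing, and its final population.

Closure order: Greywater, Cedarfen, Ironridge, Fernhollow, Ashgrove, Hollowpine
Last habitat: Juniper with 73 animals

Round 1: Ashgrove=3 Cedarfen=12 Fernhollow=9 Greywater=22 Hollowpine=5 Ironridge=13 Juniper=9 → close Greywater (overflow 9)
  22÷6 = 3 each, +1 to first 4
Round 2: Ashgrove=7 Cedarfen=16 Fernhollow=13 Hollowpine=9 Ironridge=16 Juniper=12 → close Cedarfen (overflow 11)
  16÷5 = 3 each, +1 to first 1
Round 3: Ashgrove=11 Fernhollow=16 Hollowpine=12 Ironridge=19 Juniper=15 → close Ironridge (overflow 11)
  19÷4 = 4 each, +1 to first 3
Round 4: Ashgrove=16 Fernhollow=21 Hollowpine=17 Juniper=19 → close Fernhollow (overflow 12)
  21÷3 = 7 each, +1 to first 0
Round 5: Ashgrove=23 Hollowpine=24 Juniper=26 → close Ashgrove (overflow 17)
  23÷2 = 11 each, +1 to first 1
Round 6: Hollowpine=36 Juniper=37 → close Hollowpine (overflow 26)
  36÷1 = 36 each, +1 to first 0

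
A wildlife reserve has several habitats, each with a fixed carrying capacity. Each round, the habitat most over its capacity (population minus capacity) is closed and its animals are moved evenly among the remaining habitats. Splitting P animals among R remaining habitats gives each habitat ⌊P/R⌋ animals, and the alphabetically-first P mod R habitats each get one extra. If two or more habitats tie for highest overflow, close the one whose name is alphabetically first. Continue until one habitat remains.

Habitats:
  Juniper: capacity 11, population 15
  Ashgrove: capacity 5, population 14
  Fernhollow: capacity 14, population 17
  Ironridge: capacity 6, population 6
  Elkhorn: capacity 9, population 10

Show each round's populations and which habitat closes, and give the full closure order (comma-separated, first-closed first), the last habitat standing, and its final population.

Closure order: Ashgrove, Fernhollow, Juniper, Elkhorn
Last habitat: Ironridge with 62 animals

Round 1: Ashgrove=14 Elkhorn=10 Fernhollow=17 Ironridge=6 Juniper=15 → close Ashgrove (overflow 9)
  14÷4 = 3 each, +1 to first 2
Round 2: Elkhorn=14 Fernhollow=21 Ironridge=9 Juniper=18 → close Fernhollow (overflow 7)
  21÷3 = 7 each, +1 to first 0
Round 3: Elkhorn=21 Ironridge=16 Juniper=25 → close Juniper (overflow 14)
  25÷2 = 12 each, +1 to first 1
Round 4: Elkhorn=34 Ironridge=28 → close Elkhorn (overflow 25)
  34÷1 = 34 each, +1 to first 0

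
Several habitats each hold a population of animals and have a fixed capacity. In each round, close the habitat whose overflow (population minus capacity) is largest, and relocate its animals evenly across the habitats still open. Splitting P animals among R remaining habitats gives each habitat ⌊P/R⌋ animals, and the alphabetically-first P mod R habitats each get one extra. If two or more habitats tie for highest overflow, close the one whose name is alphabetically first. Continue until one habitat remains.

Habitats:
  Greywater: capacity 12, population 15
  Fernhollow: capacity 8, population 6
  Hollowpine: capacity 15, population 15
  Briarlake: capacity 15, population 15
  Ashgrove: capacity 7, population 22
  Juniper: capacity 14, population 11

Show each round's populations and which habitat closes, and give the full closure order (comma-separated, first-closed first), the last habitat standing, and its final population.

Closure order: Ashgrove, Greywater, Briarlake, Fernhollow, Hollowpine
Last habitat: Juniper with 84 animals

Round 1: Ashgrove=22 Briarlake=15 Fernhollow=6 Greywater=15 Hollowpine=15 Juniper=11 → close Ashgrove (overflow 15)
  22÷5 = 4 each, +1 to first 2
Round 2: Briarlake=20 Fernhollow=11 Greywater=19 Hollowpine=19 Juniper=15 → close Greywater (overflow 7)
  19÷4 = 4 each, +1 to first 3
Round 3: Briarlake=25 Fernhollow=16 Hollowpine=24 Juniper=19 → close Briarlake (overflow 10)
  25÷3 = 8 each, +1 to first 1
Round 4: Fernhollow=25 Hollowpine=32 Juniper=27 → close Fernhollow (overflow 17)
  25÷2 = 12 each, +1 to first 1
Round 5: Hollowpine=45 Juniper=39 → close Hollowpine (overflow 30)
  45÷1 = 45 each, +1 to first 0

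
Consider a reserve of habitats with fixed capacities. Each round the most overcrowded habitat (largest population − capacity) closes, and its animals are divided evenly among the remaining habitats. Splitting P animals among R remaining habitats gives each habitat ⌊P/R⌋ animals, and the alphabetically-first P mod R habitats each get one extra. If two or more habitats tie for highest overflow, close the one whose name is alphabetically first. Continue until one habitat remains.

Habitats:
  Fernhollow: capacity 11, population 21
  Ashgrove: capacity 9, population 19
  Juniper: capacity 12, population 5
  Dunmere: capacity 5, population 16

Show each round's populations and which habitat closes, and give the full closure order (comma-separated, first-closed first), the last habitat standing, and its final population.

Closure order: Dunmere, Ashgrove, Fernhollow
Last habitat: Juniper with 61 animals

Round 1: Ashgrove=19 Dunmere=16 Fernhollow=21 Juniper=5 → close Dunmere (overflow 11)
  16÷3 = 5 each, +1 to first 1
Round 2: Ashgrove=25 Fernhollow=26 Juniper=10 → close Ashgrove (overflow 16)
  25÷2 = 12 each, +1 to first 1
Round 3: Fernhollow=39 Juniper=22 → close Fernhollow (overflow 28)
  39÷1 = 39 each, +1 to first 0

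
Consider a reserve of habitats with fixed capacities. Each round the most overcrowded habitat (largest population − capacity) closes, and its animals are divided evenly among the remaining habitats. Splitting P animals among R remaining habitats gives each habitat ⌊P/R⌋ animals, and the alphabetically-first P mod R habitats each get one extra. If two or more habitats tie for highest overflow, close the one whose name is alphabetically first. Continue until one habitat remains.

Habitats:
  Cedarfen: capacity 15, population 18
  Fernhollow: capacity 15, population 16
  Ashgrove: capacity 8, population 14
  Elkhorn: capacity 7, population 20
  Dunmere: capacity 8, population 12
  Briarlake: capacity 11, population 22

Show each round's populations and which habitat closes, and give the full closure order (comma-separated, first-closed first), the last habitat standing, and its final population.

Closure order: Elkhorn, Briarlake, Ashgrove, Cedarfen, Dunmere
Last habitat: Fernhollow with 102 animals

Round 1: Ashgrove=14 Briarlake=22 Cedarfen=18 Dunmere=12 Elkhorn=20 Fernhollow=16 → close Elkhorn (overflow 13)
  20÷5 = 4 each, +1 to first 0
Round 2: Ashgrove=18 Briarlake=26 Cedarfen=22 Dunmere=16 Fernhollow=20 → close Briarlake (overflow 15)
  26÷4 = 6 each, +1 to first 2
Round 3: Ashgrove=25 Cedarfen=29 Dunmere=22 Fernhollow=26 → close Ashgrove (overflow 17)
  25÷3 = 8 each, +1 to first 1
Round 4: Cedarfen=38 Dunmere=30 Fernhollow=34 → close Cedarfen (overflow 23)
  38÷2 = 19 each, +1 to first 0
Round 5: Dunmere=49 Fernhollow=53 → close Dunmere (overflow 41)
  49÷1 = 49 each, +1 to first 0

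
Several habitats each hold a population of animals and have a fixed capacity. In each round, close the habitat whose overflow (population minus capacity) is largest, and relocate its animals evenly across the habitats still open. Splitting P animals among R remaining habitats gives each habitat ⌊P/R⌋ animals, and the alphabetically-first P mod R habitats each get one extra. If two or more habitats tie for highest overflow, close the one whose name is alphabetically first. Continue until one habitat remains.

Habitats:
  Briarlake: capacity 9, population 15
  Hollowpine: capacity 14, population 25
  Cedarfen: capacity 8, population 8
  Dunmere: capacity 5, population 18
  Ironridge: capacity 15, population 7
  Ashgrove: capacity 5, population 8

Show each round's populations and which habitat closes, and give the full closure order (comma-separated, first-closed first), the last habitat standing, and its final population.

Round 1: Ashgrove=8 Briarlake=15 Cedarfen=8 Dunmere=18 Hollowpine=25 Ironridge=7 → close Dunmere (overflow 13)
  18÷5 = 3 each, +1 to first 3
Round 2: Ashgrove=12 Briarlake=19 Cedarfen=12 Hollowpine=28 Ironridge=10 → close Hollowpine (overflow 14)
  28÷4 = 7 each, +1 to first 0
Round 3: Ashgrove=19 Briarlake=26 Cedarfen=19 Ironridge=17 → close Briarlake (overflow 17)
  26÷3 = 8 each, +1 to first 2
Round 4: Ashgrove=28 Cedarfen=28 Ironridge=25 → close Ashgrove (overflow 23)
  28÷2 = 14 each, +1 to first 0
Round 5: Cedarfen=42 Ironridge=39 → close Cedarfen (overflow 34)
  42÷1 = 42 each, +1 to first 0

Closure order: Dunmere, Hollowpine, Briarlake, Ashgrove, Cedarfen
Last habitat: Ironridge with 81 animals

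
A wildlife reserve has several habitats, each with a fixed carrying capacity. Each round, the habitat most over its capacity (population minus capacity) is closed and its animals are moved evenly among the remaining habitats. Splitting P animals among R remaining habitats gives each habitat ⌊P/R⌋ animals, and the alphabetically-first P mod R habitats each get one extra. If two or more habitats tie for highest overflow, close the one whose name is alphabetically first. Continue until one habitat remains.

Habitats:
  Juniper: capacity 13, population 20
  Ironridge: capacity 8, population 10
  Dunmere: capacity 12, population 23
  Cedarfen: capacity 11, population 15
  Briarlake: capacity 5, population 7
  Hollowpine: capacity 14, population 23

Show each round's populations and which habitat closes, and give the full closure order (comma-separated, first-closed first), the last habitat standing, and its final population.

Closure order: Dunmere, Hollowpine, Juniper, Cedarfen, Briarlake
Last habitat: Ironridge with 98 animals

Round 1: Briarlake=7 Cedarfen=15 Dunmere=23 Hollowpine=23 Ironridge=10 Juniper=20 → close Dunmere (overflow 11)
  23÷5 = 4 each, +1 to first 3
Round 2: Briarlake=12 Cedarfen=20 Hollowpine=28 Ironridge=14 Juniper=24 → close Hollowpine (overflow 14)
  28÷4 = 7 each, +1 to first 0
Round 3: Briarlake=19 Cedarfen=27 Ironridge=21 Juniper=31 → close Juniper (overflow 18)
  31÷3 = 10 each, +1 to first 1
Round 4: Briarlake=30 Cedarfen=37 Ironridge=31 → close Cedarfen (overflow 26)
  37÷2 = 18 each, +1 to first 1
Round 5: Briarlake=49 Ironridge=49 → close Briarlake (overflow 44)
  49÷1 = 49 each, +1 to first 0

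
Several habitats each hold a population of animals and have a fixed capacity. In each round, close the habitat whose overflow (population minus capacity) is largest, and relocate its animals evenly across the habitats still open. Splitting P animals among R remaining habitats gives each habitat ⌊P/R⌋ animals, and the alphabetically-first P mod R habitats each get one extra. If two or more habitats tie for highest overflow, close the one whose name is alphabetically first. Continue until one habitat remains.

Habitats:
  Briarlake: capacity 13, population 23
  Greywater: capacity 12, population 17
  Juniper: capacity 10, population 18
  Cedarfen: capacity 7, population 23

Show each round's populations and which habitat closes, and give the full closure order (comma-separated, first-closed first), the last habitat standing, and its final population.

Closure order: Cedarfen, Briarlake, Juniper
Last habitat: Greywater with 81 animals

Round 1: Briarlake=23 Cedarfen=23 Greywater=17 Juniper=18 → close Cedarfen (overflow 16)
  23÷3 = 7 each, +1 to first 2
Round 2: Briarlake=31 Greywater=25 Juniper=25 → close Briarlake (overflow 18)
  31÷2 = 15 each, +1 to first 1
Round 3: Greywater=41 Juniper=40 → close Juniper (overflow 30)
  40÷1 = 40 each, +1 to first 0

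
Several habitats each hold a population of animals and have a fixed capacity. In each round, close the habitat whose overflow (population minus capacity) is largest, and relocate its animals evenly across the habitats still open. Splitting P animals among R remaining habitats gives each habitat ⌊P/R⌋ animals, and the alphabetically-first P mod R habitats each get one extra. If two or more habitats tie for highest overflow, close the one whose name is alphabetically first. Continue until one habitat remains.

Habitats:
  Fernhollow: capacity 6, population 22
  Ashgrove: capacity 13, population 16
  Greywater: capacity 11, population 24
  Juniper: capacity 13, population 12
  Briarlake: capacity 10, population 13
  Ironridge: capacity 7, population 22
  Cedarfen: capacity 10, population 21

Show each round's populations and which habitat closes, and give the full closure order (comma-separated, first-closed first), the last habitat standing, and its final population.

Closure order: Fernhollow, Ironridge, Greywater, Cedarfen, Ashgrove, Briarlake
Last habitat: Juniper with 130 animals

Round 1: Ashgrove=16 Briarlake=13 Cedarfen=21 Fernhollow=22 Greywater=24 Ironridge=22 Juniper=12 → close Fernhollow (overflow 16)
  22÷6 = 3 each, +1 to first 4
Round 2: Ashgrove=20 Briarlake=17 Cedarfen=25 Greywater=28 Ironridge=25 Juniper=15 → close Ironridge (overflow 18)
  25÷5 = 5 each, +1 to first 0
Round 3: Ashgrove=25 Briarlake=22 Cedarfen=30 Greywater=33 Juniper=20 → close Greywater (overflow 22)
  33÷4 = 8 each, +1 to first 1
Round 4: Ashgrove=34 Briarlake=30 Cedarfen=38 Juniper=28 → close Cedarfen (overflow 28)
  38÷3 = 12 each, +1 to first 2
Round 5: Ashgrove=47 Briarlake=43 Juniper=40 → close Ashgrove (overflow 34)
  47÷2 = 23 each, +1 to first 1
Round 6: Briarlake=67 Juniper=63 → close Briarlake (overflow 57)
  67÷1 = 67 each, +1 to first 0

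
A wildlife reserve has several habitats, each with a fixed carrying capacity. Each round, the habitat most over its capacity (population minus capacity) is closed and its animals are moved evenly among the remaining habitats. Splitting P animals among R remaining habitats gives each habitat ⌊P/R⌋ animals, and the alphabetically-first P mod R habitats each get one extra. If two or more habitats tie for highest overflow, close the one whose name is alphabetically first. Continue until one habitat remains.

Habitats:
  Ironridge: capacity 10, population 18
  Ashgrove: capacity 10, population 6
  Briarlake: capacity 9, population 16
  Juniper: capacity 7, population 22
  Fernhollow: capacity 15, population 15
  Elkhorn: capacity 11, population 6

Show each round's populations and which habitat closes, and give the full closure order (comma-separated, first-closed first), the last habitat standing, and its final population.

Round 1: Ashgrove=6 Briarlake=16 Elkhorn=6 Fernhollow=15 Ironridge=18 Juniper=22 → close Juniper (overflow 15)
  22÷5 = 4 each, +1 to first 2
Round 2: Ashgrove=11 Briarlake=21 Elkhorn=10 Fernhollow=19 Ironridge=22 → close Briarlake (overflow 12)
  21÷4 = 5 each, +1 to first 1
Round 3: Ashgrove=17 Elkhorn=15 Fernhollow=24 Ironridge=27 → close Ironridge (overflow 17)
  27÷3 = 9 each, +1 to first 0
Round 4: Ashgrove=26 Elkhorn=24 Fernhollow=33 → close Fernhollow (overflow 18)
  33÷2 = 16 each, +1 to first 1
Round 5: Ashgrove=43 Elkhorn=40 → close Ashgrove (overflow 33)
  43÷1 = 43 each, +1 to first 0

Closure order: Juniper, Briarlake, Ironridge, Fernhollow, Ashgrove
Last habitat: Elkhorn with 83 animals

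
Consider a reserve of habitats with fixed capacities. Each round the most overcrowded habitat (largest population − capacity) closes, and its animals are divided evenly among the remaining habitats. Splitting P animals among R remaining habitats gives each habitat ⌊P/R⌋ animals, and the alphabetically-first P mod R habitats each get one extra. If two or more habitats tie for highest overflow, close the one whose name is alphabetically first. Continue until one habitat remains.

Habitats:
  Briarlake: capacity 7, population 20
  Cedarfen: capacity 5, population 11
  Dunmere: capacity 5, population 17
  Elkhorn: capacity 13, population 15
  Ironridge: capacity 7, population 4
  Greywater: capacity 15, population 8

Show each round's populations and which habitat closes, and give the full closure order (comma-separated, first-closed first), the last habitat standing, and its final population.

Round 1: Briarlake=20 Cedarfen=11 Dunmere=17 Elkhorn=15 Greywater=8 Ironridge=4 → close Briarlake (overflow 13)
  20÷5 = 4 each, +1 to first 0
Round 2: Cedarfen=15 Dunmere=21 Elkhorn=19 Greywater=12 Ironridge=8 → close Dunmere (overflow 16)
  21÷4 = 5 each, +1 to first 1
Round 3: Cedarfen=21 Elkhorn=24 Greywater=17 Ironridge=13 → close Cedarfen (overflow 16)
  21÷3 = 7 each, +1 to first 0
Round 4: Elkhorn=31 Greywater=24 Ironridge=20 → close Elkhorn (overflow 18)
  31÷2 = 15 each, +1 to first 1
Round 5: Greywater=40 Ironridge=35 → close Ironridge (overflow 28)
  35÷1 = 35 each, +1 to first 0

Closure order: Briarlake, Dunmere, Cedarfen, Elkhorn, Ironridge
Last habitat: Greywater with 75 animals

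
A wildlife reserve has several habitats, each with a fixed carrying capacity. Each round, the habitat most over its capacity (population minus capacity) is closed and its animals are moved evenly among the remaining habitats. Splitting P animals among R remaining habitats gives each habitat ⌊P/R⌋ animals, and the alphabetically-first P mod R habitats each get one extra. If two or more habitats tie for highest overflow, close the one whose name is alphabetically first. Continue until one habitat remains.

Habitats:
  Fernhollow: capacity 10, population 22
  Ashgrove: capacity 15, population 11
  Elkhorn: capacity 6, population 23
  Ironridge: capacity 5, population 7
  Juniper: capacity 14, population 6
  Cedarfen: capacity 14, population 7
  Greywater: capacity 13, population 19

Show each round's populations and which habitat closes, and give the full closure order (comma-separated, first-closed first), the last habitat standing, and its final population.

Closure order: Elkhorn, Fernhollow, Greywater, Ironridge, Ashgrove, Cedarfen
Last habitat: Juniper with 95 animals

Round 1: Ashgrove=11 Cedarfen=7 Elkhorn=23 Fernhollow=22 Greywater=19 Ironridge=7 Juniper=6 → close Elkhorn (overflow 17)
  23÷6 = 3 each, +1 to first 5
Round 2: Ashgrove=15 Cedarfen=11 Fernhollow=26 Greywater=23 Ironridge=11 Juniper=9 → close Fernhollow (overflow 16)
  26÷5 = 5 each, +1 to first 1
Round 3: Ashgrove=21 Cedarfen=16 Greywater=28 Ironridge=16 Juniper=14 → close Greywater (overflow 15)
  28÷4 = 7 each, +1 to first 0
Round 4: Ashgrove=28 Cedarfen=23 Ironridge=23 Juniper=21 → close Ironridge (overflow 18)
  23÷3 = 7 each, +1 to first 2
Round 5: Ashgrove=36 Cedarfen=31 Juniper=28 → close Ashgrove (overflow 21)
  36÷2 = 18 each, +1 to first 0
Round 6: Cedarfen=49 Juniper=46 → close Cedarfen (overflow 35)
  49÷1 = 49 each, +1 to first 0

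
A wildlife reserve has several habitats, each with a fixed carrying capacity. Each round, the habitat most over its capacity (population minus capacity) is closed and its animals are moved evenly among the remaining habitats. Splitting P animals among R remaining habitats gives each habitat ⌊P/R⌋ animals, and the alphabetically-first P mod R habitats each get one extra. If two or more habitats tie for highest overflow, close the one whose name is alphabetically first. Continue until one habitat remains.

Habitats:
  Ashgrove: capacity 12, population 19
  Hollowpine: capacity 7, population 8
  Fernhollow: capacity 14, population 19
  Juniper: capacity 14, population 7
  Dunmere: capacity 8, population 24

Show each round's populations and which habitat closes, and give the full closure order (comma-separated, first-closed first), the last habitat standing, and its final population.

Round 1: Ashgrove=19 Dunmere=24 Fernhollow=19 Hollowpine=8 Juniper=7 → close Dunmere (overflow 16)
  24÷4 = 6 each, +1 to first 0
Round 2: Ashgrove=25 Fernhollow=25 Hollowpine=14 Juniper=13 → close Ashgrove (overflow 13)
  25÷3 = 8 each, +1 to first 1
Round 3: Fernhollow=34 Hollowpine=22 Juniper=21 → close Fernhollow (overflow 20)
  34÷2 = 17 each, +1 to first 0
Round 4: Hollowpine=39 Juniper=38 → close Hollowpine (overflow 32)
  39÷1 = 39 each, +1 to first 0

Closure order: Dunmere, Ashgrove, Fernhollow, Hollowpine
Last habitat: Juniper with 77 animals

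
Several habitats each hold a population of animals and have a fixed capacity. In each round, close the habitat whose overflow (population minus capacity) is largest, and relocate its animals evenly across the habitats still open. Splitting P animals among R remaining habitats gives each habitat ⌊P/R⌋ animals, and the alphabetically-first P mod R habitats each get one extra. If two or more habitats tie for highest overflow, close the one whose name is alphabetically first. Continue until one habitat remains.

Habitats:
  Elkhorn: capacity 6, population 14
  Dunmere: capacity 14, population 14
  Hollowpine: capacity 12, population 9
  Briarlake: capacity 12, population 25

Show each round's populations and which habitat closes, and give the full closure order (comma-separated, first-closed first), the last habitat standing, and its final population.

Round 1: Briarlake=25 Dunmere=14 Elkhorn=14 Hollowpine=9 → close Briarlake (overflow 13)
  25÷3 = 8 each, +1 to first 1
Round 2: Dunmere=23 Elkhorn=22 Hollowpine=17 → close Elkhorn (overflow 16)
  22÷2 = 11 each, +1 to first 0
Round 3: Dunmere=34 Hollowpine=28 → close Dunmere (overflow 20)
  34÷1 = 34 each, +1 to first 0

Closure order: Briarlake, Elkhorn, Dunmere
Last habitat: Hollowpine with 62 animals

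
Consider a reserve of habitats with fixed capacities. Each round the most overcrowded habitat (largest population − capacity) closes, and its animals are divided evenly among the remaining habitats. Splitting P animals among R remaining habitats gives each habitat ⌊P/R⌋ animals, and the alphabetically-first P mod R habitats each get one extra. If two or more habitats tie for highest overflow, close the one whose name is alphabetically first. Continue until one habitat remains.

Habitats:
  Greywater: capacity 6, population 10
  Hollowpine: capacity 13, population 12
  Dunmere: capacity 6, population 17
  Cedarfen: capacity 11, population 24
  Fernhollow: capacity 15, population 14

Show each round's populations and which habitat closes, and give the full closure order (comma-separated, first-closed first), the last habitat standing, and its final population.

Closure order: Cedarfen, Dunmere, Greywater, Fernhollow
Last habitat: Hollowpine with 77 animals

Round 1: Cedarfen=24 Dunmere=17 Fernhollow=14 Greywater=10 Hollowpine=12 → close Cedarfen (overflow 13)
  24÷4 = 6 each, +1 to first 0
Round 2: Dunmere=23 Fernhollow=20 Greywater=16 Hollowpine=18 → close Dunmere (overflow 17)
  23÷3 = 7 each, +1 to first 2
Round 3: Fernhollow=28 Greywater=24 Hollowpine=25 → close Greywater (overflow 18)
  24÷2 = 12 each, +1 to first 0
Round 4: Fernhollow=40 Hollowpine=37 → close Fernhollow (overflow 25)
  40÷1 = 40 each, +1 to first 0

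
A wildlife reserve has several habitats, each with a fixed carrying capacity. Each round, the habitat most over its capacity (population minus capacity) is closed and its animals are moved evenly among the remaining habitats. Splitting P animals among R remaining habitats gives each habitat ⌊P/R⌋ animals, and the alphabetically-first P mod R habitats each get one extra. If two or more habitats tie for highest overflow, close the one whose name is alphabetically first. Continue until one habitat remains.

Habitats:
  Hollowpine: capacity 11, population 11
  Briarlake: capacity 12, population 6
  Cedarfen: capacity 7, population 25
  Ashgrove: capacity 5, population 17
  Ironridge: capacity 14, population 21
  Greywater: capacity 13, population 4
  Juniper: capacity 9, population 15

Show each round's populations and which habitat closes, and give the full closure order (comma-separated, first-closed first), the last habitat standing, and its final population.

Round 1: Ashgrove=17 Briarlake=6 Cedarfen=25 Greywater=4 Hollowpine=11 Ironridge=21 Juniper=15 → close Cedarfen (overflow 18)
  25÷6 = 4 each, +1 to first 1
Round 2: Ashgrove=22 Briarlake=10 Greywater=8 Hollowpine=15 Ironridge=25 Juniper=19 → close Ashgrove (overflow 17)
  22÷5 = 4 each, +1 to first 2
Round 3: Briarlake=15 Greywater=13 Hollowpine=19 Ironridge=29 Juniper=23 → close Ironridge (overflow 15)
  29÷4 = 7 each, +1 to first 1
Round 4: Briarlake=23 Greywater=20 Hollowpine=26 Juniper=30 → close Juniper (overflow 21)
  30÷3 = 10 each, +1 to first 0
Round 5: Briarlake=33 Greywater=30 Hollowpine=36 → close Hollowpine (overflow 25)
  36÷2 = 18 each, +1 to first 0
Round 6: Briarlake=51 Greywater=48 → close Briarlake (overflow 39)
  51÷1 = 51 each, +1 to first 0

Closure order: Cedarfen, Ashgrove, Ironridge, Juniper, Hollowpine, Briarlake
Last habitat: Greywater with 99 animals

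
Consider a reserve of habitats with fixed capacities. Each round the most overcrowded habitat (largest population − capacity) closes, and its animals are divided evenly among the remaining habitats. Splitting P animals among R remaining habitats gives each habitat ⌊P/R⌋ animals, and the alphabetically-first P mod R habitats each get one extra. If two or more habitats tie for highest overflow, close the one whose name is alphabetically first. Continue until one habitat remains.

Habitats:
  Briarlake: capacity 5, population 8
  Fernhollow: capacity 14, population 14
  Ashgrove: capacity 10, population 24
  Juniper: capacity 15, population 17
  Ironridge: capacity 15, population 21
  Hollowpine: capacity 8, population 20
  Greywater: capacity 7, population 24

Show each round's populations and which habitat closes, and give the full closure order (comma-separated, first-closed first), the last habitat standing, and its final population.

Round 1: Ashgrove=24 Briarlake=8 Fernhollow=14 Greywater=24 Hollowpine=20 Ironridge=21 Juniper=17 → close Greywater (overflow 17)
  24÷6 = 4 each, +1 to first 0
Round 2: Ashgrove=28 Briarlake=12 Fernhollow=18 Hollowpine=24 Ironridge=25 Juniper=21 → close Ashgrove (overflow 18)
  28÷5 = 5 each, +1 to first 3
Round 3: Briarlake=18 Fernhollow=24 Hollowpine=30 Ironridge=30 Juniper=26 → close Hollowpine (overflow 22)
  30÷4 = 7 each, +1 to first 2
Round 4: Briarlake=26 Fernhollow=32 Ironridge=37 Juniper=33 → close Ironridge (overflow 22)
  37÷3 = 12 each, +1 to first 1
Round 5: Briarlake=39 Fernhollow=44 Juniper=45 → close Briarlake (overflow 34)
  39÷2 = 19 each, +1 to first 1
Round 6: Fernhollow=64 Juniper=64 → close Fernhollow (overflow 50)
  64÷1 = 64 each, +1 to first 0

Closure order: Greywater, Ashgrove, Hollowpine, Ironridge, Briarlake, Fernhollow
Last habitat: Juniper with 128 animals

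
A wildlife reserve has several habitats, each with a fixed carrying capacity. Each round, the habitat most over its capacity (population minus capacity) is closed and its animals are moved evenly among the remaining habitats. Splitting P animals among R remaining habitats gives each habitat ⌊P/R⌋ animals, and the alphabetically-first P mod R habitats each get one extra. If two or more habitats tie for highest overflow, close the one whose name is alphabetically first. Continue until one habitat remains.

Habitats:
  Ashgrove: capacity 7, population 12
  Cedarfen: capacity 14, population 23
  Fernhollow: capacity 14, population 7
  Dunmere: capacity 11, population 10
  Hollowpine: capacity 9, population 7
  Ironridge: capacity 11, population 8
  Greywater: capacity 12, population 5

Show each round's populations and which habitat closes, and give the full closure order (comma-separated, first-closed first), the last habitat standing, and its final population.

Closure order: Cedarfen, Ashgrove, Dunmere, Hollowpine, Ironridge, Fernhollow
Last habitat: Greywater with 72 animals

Round 1: Ashgrove=12 Cedarfen=23 Dunmere=10 Fernhollow=7 Greywater=5 Hollowpine=7 Ironridge=8 → close Cedarfen (overflow 9)
  23÷6 = 3 each, +1 to first 5
Round 2: Ashgrove=16 Dunmere=14 Fernhollow=11 Greywater=9 Hollowpine=11 Ironridge=11 → close Ashgrove (overflow 9)
  16÷5 = 3 each, +1 to first 1
Round 3: Dunmere=18 Fernhollow=14 Greywater=12 Hollowpine=14 Ironridge=14 → close Dunmere (overflow 7)
  18÷4 = 4 each, +1 to first 2
Round 4: Fernhollow=19 Greywater=17 Hollowpine=18 Ironridge=18 → close Hollowpine (overflow 9)
  18÷3 = 6 each, +1 to first 0
Round 5: Fernhollow=25 Greywater=23 Ironridge=24 → close Ironridge (overflow 13)
  24÷2 = 12 each, +1 to first 0
Round 6: Fernhollow=37 Greywater=35 → close Fernhollow (overflow 23)
  37÷1 = 37 each, +1 to first 0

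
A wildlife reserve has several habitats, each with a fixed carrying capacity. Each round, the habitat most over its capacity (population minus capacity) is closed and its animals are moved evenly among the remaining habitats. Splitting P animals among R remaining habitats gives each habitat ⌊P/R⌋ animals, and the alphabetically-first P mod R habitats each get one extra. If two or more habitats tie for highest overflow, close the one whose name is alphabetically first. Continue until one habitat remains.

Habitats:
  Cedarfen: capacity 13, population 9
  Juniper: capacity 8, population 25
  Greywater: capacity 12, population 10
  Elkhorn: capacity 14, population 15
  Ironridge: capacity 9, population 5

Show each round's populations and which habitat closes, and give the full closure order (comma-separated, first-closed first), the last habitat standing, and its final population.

Round 1: Cedarfen=9 Elkhorn=15 Greywater=10 Ironridge=5 Juniper=25 → close Juniper (overflow 17)
  25÷4 = 6 each, +1 to first 1
Round 2: Cedarfen=16 Elkhorn=21 Greywater=16 Ironridge=11 → close Elkhorn (overflow 7)
  21÷3 = 7 each, +1 to first 0
Round 3: Cedarfen=23 Greywater=23 Ironridge=18 → close Greywater (overflow 11)
  23÷2 = 11 each, +1 to first 1
Round 4: Cedarfen=35 Ironridge=29 → close Cedarfen (overflow 22)
  35÷1 = 35 each, +1 to first 0

Closure order: Juniper, Elkhorn, Greywater, Cedarfen
Last habitat: Ironridge with 64 animals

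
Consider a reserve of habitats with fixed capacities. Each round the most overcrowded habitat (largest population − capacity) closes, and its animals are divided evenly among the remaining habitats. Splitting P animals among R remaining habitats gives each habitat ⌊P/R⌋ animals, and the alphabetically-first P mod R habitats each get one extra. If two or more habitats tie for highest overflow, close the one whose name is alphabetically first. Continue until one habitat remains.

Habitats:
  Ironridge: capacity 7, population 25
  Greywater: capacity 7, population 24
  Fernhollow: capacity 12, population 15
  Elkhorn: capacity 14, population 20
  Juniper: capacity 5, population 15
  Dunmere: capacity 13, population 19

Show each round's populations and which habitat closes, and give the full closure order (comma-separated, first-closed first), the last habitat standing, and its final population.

Round 1: Dunmere=19 Elkhorn=20 Fernhollow=15 Greywater=24 Ironridge=25 Juniper=15 → close Ironridge (overflow 18)
  25÷5 = 5 each, +1 to first 0
Round 2: Dunmere=24 Elkhorn=25 Fernhollow=20 Greywater=29 Juniper=20 → close Greywater (overflow 22)
  29÷4 = 7 each, +1 to first 1
Round 3: Dunmere=32 Elkhorn=32 Fernhollow=27 Juniper=27 → close Juniper (overflow 22)
  27÷3 = 9 each, +1 to first 0
Round 4: Dunmere=41 Elkhorn=41 Fernhollow=36 → close Dunmere (overflow 28)
  41÷2 = 20 each, +1 to first 1
Round 5: Elkhorn=62 Fernhollow=56 → close Elkhorn (overflow 48)
  62÷1 = 62 each, +1 to first 0

Closure order: Ironridge, Greywater, Juniper, Dunmere, Elkhorn
Last habitat: Fernhollow with 118 animals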